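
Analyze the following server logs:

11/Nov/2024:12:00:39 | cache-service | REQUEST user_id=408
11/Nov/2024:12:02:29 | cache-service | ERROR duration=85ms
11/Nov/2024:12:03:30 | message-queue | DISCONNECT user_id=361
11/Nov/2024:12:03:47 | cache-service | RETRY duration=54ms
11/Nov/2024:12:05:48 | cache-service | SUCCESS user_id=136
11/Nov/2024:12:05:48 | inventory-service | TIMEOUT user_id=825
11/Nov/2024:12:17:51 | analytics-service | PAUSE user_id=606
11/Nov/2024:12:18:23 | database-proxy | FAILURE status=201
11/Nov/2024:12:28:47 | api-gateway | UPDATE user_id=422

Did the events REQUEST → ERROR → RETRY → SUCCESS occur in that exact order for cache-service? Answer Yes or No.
Yes

To verify sequence order:

1. Find all events in sequence REQUEST → ERROR → RETRY → SUCCESS for cache-service
2. Extract their timestamps
3. Check if timestamps are in ascending order
4. Result: Yes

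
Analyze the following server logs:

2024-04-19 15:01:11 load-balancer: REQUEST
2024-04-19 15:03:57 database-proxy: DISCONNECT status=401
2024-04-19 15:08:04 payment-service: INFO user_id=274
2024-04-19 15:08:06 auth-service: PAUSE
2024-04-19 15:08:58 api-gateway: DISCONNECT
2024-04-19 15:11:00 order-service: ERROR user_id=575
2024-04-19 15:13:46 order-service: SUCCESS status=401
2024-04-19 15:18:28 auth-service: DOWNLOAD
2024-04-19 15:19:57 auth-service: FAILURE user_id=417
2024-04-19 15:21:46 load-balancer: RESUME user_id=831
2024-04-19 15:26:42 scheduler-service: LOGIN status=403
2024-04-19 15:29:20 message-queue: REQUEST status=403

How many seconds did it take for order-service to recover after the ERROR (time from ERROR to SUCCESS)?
166

To calculate recovery time:

1. Find ERROR event for order-service: 2024-04-19 15:11:00
2. Find next SUCCESS event for order-service: 2024-04-19 15:13:46
3. Recovery time: 2024-04-19 15:13:46 - 2024-04-19 15:11:00 = 166 seconds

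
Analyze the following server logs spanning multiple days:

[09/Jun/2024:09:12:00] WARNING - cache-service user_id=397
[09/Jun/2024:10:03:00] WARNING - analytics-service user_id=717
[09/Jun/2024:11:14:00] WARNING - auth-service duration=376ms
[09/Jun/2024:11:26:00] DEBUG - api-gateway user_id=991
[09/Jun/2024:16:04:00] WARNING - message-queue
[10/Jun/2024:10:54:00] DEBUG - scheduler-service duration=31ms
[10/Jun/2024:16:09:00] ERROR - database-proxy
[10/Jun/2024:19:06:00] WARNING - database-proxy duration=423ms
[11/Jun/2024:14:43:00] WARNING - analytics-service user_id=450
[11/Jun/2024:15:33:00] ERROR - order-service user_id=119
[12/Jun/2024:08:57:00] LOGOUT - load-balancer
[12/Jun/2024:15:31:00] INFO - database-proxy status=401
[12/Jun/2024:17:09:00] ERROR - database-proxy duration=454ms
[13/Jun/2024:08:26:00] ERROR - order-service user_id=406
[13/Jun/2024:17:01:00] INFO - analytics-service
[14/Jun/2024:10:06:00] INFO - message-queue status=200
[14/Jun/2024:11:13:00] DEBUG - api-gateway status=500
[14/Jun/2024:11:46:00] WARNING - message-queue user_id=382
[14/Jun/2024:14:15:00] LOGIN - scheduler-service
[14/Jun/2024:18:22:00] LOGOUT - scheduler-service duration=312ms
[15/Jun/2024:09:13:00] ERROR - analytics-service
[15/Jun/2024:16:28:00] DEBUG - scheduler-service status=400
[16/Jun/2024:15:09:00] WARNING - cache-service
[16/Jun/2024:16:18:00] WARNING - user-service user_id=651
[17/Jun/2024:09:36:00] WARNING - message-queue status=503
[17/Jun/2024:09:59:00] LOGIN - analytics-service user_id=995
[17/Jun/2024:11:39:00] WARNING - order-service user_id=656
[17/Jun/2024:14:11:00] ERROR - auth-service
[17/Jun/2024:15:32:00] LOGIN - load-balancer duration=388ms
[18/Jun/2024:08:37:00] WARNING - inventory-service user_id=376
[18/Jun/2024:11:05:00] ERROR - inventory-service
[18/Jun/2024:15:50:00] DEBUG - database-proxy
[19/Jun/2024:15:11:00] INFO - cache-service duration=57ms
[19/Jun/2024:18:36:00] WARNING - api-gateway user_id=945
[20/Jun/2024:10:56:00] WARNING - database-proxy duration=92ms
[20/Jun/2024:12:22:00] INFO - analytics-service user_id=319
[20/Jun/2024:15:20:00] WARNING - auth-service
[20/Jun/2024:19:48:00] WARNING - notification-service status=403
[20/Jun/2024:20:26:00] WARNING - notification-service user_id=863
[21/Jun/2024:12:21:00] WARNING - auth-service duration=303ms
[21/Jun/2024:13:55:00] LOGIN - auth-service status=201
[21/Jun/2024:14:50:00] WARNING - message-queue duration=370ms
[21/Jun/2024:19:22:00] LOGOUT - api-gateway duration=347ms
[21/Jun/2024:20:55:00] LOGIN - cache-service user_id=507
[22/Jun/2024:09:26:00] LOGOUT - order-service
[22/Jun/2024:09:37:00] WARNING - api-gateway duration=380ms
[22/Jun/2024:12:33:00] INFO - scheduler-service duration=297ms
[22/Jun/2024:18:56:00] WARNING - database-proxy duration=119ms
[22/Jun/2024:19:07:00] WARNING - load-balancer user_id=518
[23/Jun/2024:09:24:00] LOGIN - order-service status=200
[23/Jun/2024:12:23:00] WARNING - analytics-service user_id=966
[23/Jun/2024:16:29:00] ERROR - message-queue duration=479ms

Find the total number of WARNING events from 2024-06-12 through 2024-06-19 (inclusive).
7

To filter by date range:

1. Date range: 2024-06-12 through 2024-06-19, both dates inclusive
2. Filter for WARNING events whose date falls in this range
3. Count matching events: 7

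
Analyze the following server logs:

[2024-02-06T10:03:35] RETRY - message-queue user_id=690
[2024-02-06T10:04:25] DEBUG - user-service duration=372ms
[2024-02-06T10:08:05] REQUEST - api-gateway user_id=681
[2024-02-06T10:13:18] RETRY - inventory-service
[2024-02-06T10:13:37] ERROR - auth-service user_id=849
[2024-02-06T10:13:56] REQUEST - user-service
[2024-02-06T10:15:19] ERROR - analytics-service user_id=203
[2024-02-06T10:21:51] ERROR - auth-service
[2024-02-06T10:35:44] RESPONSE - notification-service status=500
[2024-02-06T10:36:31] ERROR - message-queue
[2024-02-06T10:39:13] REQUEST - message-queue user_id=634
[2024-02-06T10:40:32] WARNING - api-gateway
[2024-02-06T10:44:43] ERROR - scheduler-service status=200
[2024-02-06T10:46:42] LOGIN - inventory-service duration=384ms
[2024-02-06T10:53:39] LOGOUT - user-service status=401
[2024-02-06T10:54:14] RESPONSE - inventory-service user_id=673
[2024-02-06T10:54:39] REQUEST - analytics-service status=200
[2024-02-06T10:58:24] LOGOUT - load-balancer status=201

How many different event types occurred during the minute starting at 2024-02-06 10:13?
3

To count unique event types:

1. Filter events in the minute starting at 2024-02-06 10:13
2. Extract event types from matching entries
3. Count unique types: 3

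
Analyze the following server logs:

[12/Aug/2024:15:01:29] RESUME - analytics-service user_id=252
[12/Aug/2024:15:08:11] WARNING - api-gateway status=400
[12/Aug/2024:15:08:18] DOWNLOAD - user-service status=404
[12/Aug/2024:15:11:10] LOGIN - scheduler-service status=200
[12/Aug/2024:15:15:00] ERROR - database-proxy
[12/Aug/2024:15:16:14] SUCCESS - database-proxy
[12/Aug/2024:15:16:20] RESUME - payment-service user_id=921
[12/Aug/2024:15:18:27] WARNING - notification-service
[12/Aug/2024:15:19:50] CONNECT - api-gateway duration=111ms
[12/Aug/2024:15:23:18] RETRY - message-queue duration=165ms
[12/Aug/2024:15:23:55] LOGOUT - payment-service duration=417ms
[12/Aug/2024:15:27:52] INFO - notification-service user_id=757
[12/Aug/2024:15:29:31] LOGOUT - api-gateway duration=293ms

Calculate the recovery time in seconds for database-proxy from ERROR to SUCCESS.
74

To calculate recovery time:

1. Find ERROR event for database-proxy: 12/Aug/2024:15:15:00
2. Find next SUCCESS event for database-proxy: 12/Aug/2024:15:16:14
3. Recovery time: 12/Aug/2024:15:16:14 - 12/Aug/2024:15:15:00 = 74 seconds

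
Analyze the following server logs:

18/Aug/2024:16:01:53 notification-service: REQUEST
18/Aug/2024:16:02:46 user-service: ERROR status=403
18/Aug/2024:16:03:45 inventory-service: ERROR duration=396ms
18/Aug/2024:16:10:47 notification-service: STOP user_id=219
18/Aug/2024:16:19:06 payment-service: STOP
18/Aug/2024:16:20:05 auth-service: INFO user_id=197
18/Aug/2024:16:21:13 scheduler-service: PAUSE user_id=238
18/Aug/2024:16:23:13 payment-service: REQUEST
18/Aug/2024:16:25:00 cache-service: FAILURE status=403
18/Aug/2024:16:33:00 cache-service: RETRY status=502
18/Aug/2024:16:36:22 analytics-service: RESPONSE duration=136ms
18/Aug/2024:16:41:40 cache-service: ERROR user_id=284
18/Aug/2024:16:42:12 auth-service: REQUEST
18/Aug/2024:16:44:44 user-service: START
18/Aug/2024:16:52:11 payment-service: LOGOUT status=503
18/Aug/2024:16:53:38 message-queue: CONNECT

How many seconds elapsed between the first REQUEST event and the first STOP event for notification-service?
534

To find the time between events:

1. Locate the first REQUEST event for notification-service: 18/Aug/2024:16:01:53
2. Locate the first STOP event for notification-service: 18/Aug/2024:16:10:47
3. Calculate the difference: 18/Aug/2024:16:10:47 - 18/Aug/2024:16:01:53 = 534 seconds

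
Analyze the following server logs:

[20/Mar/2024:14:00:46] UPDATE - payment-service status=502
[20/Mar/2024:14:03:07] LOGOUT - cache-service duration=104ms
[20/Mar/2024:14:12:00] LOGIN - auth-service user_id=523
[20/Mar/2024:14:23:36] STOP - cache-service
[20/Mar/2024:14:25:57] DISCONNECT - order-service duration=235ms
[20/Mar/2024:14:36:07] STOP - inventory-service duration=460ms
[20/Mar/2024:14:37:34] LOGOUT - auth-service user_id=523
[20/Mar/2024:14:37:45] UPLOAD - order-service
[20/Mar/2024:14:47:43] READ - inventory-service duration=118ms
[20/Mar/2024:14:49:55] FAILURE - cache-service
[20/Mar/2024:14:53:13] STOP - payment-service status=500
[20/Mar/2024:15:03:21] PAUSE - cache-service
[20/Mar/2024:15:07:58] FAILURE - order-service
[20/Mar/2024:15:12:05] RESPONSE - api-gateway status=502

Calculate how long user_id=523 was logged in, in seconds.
1534

To calculate session duration:

1. Find LOGIN event for user_id=523: 20/Mar/2024:14:12:00
2. Find LOGOUT event for user_id=523: 20/Mar/2024:14:37:34
3. Session duration: 20/Mar/2024:14:37:34 - 20/Mar/2024:14:12:00 = 1534 seconds (25 minutes)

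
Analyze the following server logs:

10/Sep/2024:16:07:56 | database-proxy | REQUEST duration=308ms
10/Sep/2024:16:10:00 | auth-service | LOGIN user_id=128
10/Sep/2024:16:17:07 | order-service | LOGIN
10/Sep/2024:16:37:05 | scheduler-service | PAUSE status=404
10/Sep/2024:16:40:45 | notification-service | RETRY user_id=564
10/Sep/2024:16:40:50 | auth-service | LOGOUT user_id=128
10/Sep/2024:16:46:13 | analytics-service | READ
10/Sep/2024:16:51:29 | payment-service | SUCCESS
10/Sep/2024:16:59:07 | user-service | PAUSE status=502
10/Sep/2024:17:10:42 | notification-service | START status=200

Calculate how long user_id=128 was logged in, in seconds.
1850

To calculate session duration:

1. Find LOGIN event for user_id=128: 10/Sep/2024:16:10:00
2. Find LOGOUT event for user_id=128: 10/Sep/2024:16:40:50
3. Session duration: 10/Sep/2024:16:40:50 - 10/Sep/2024:16:10:00 = 1850 seconds (30 minutes)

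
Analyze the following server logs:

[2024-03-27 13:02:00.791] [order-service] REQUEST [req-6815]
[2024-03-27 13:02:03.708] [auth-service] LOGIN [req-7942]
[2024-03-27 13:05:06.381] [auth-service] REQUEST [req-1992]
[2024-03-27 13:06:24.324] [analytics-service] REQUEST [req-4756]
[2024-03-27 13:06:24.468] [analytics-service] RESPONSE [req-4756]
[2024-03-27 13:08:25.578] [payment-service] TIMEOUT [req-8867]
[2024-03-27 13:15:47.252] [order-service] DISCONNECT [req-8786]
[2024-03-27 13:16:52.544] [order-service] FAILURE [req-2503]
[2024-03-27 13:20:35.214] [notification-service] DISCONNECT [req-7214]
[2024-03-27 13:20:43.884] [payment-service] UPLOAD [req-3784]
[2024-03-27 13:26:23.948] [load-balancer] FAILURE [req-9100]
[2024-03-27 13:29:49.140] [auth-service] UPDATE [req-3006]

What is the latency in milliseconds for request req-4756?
144

To calculate latency:

1. Find REQUEST with id req-4756: 2024-03-27 13:06:24.324
2. Find RESPONSE with id req-4756: 2024-03-27 13:06:24.468
3. Latency: 2024-03-27 13:06:24.468 - 2024-03-27 13:06:24.324 = 144ms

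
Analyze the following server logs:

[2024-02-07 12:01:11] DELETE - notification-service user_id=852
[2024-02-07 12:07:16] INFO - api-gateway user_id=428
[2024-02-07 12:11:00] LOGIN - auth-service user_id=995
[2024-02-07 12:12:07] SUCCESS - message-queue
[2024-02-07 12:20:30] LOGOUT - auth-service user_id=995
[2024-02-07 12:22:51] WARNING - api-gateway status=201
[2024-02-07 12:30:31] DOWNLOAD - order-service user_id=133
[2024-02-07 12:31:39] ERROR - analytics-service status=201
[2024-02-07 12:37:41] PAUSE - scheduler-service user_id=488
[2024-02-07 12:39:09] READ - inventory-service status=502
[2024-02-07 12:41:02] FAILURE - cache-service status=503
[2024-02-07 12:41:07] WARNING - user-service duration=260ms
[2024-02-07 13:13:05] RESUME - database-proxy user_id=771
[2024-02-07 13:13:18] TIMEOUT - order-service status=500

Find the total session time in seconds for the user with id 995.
570

To calculate session duration:

1. Find LOGIN event for user_id=995: 2024-02-07 12:11:00
2. Find LOGOUT event for user_id=995: 2024-02-07 12:20:30
3. Session duration: 2024-02-07 12:20:30 - 2024-02-07 12:11:00 = 570 seconds (9 minutes)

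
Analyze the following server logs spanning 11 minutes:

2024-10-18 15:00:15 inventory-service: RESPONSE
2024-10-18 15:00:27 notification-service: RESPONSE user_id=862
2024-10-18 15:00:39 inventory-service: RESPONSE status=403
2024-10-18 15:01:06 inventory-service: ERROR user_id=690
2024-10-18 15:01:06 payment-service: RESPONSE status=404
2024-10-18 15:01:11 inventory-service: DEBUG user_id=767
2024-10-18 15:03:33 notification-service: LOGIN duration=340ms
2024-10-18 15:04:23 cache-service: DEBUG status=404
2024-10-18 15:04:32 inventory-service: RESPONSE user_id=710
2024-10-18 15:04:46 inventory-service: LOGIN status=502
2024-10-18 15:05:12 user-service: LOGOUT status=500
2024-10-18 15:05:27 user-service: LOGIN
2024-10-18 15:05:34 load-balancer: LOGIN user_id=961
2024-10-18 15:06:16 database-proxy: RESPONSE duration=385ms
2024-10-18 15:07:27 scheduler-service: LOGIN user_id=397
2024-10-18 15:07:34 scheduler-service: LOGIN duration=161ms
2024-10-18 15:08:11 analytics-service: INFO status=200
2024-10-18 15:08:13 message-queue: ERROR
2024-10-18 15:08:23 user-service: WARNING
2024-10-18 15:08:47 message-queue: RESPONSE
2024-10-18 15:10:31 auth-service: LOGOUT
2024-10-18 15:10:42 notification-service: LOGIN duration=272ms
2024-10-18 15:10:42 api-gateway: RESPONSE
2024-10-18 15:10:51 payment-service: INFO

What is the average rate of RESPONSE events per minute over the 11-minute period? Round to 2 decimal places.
0.73

To calculate the rate:

1. Count total RESPONSE events: 8
2. Total time period: 11 minutes
3. Rate = 8 / 11 = 0.73 events per minute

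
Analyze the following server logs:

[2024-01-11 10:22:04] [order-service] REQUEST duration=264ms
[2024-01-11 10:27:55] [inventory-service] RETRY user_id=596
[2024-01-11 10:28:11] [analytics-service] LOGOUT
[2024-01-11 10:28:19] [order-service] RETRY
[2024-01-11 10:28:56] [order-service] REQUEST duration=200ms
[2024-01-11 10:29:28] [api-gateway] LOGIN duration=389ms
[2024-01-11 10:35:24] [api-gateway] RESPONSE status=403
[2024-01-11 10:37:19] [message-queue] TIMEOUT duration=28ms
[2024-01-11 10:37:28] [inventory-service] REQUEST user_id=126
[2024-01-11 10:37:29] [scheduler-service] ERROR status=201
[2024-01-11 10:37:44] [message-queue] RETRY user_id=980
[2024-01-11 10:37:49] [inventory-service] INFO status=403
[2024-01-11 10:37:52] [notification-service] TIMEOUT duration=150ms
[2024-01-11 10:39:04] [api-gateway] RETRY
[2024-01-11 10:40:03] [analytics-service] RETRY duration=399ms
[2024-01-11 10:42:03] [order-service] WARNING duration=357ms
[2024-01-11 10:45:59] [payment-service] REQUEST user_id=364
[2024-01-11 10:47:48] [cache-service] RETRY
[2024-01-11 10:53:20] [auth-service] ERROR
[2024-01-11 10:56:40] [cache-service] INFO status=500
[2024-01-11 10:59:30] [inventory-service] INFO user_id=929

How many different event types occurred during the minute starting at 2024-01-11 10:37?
5

To count unique event types:

1. Filter events in the minute starting at 2024-01-11 10:37
2. Extract event types from matching entries
3. Count unique types: 5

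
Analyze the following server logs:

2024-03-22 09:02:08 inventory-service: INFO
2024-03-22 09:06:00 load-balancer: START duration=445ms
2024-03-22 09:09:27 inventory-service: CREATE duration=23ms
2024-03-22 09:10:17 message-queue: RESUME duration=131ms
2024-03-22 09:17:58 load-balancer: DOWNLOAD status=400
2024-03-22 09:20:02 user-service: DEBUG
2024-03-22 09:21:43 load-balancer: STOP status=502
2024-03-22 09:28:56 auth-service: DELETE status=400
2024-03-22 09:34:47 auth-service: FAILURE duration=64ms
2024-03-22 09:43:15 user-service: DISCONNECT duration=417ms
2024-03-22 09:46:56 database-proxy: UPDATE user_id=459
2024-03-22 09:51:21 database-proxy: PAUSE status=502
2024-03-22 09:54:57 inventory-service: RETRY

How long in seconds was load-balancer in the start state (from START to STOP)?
943

To calculate state duration:

1. Find START event for load-balancer: 2024-03-22 09:06:00
2. Find STOP event for load-balancer: 2024-03-22 09:21:43
3. Calculate duration: 2024-03-22 09:21:43 - 2024-03-22 09:06:00 = 943 seconds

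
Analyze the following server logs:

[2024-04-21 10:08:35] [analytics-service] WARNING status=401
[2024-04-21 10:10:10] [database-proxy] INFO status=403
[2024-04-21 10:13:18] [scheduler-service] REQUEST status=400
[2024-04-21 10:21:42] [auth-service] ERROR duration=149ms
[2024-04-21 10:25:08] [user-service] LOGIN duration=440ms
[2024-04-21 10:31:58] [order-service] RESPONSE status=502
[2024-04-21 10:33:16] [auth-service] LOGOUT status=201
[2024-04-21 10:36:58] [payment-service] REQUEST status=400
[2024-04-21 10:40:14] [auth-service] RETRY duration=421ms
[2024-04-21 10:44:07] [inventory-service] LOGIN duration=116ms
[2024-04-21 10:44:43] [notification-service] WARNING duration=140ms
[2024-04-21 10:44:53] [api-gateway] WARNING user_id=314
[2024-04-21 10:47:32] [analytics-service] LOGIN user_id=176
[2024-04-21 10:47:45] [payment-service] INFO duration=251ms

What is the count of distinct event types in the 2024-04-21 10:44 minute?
2

To count unique event types:

1. Filter events in the minute starting at 2024-04-21 10:44
2. Extract event types from matching entries
3. Count unique types: 2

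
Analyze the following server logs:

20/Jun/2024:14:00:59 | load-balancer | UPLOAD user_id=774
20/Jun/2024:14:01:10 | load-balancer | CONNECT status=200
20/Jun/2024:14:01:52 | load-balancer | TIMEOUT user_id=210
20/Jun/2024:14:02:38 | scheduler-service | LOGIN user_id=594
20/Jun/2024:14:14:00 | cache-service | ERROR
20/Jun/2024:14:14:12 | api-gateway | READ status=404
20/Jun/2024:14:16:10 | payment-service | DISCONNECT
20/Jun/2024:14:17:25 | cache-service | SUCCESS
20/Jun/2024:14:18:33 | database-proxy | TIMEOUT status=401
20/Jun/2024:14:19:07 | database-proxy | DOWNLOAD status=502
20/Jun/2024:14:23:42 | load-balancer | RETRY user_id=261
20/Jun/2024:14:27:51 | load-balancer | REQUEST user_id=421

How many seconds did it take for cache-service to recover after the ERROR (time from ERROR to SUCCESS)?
205

To calculate recovery time:

1. Find ERROR event for cache-service: 20/Jun/2024:14:14:00
2. Find next SUCCESS event for cache-service: 20/Jun/2024:14:17:25
3. Recovery time: 20/Jun/2024:14:17:25 - 20/Jun/2024:14:14:00 = 205 seconds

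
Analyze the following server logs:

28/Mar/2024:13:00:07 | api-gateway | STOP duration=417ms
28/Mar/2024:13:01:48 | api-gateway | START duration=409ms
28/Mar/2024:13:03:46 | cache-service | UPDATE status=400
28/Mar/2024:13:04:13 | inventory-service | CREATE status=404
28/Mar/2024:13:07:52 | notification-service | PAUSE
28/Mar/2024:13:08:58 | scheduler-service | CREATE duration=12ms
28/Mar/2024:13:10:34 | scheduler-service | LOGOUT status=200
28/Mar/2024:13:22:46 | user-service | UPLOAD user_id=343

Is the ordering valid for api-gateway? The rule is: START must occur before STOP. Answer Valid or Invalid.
Invalid

To validate ordering:

1. Required order: START → STOP
2. Rule: START must occur before STOP
3. Check actual order of events for api-gateway
4. Result: Invalid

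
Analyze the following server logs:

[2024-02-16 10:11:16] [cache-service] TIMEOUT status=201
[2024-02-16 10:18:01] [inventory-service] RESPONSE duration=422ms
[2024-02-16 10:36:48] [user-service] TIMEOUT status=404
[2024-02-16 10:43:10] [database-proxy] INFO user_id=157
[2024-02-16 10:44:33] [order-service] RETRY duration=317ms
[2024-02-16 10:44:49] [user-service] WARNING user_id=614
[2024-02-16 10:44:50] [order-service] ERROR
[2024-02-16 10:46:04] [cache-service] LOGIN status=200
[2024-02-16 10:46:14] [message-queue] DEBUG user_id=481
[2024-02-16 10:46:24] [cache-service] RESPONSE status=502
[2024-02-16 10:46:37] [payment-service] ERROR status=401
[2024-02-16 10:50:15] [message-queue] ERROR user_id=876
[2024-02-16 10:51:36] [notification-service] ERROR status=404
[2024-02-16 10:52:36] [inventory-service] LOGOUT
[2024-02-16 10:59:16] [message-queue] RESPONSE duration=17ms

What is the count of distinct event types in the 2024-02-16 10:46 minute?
4

To count unique event types:

1. Filter events in the minute starting at 2024-02-16 10:46
2. Extract event types from matching entries
3. Count unique types: 4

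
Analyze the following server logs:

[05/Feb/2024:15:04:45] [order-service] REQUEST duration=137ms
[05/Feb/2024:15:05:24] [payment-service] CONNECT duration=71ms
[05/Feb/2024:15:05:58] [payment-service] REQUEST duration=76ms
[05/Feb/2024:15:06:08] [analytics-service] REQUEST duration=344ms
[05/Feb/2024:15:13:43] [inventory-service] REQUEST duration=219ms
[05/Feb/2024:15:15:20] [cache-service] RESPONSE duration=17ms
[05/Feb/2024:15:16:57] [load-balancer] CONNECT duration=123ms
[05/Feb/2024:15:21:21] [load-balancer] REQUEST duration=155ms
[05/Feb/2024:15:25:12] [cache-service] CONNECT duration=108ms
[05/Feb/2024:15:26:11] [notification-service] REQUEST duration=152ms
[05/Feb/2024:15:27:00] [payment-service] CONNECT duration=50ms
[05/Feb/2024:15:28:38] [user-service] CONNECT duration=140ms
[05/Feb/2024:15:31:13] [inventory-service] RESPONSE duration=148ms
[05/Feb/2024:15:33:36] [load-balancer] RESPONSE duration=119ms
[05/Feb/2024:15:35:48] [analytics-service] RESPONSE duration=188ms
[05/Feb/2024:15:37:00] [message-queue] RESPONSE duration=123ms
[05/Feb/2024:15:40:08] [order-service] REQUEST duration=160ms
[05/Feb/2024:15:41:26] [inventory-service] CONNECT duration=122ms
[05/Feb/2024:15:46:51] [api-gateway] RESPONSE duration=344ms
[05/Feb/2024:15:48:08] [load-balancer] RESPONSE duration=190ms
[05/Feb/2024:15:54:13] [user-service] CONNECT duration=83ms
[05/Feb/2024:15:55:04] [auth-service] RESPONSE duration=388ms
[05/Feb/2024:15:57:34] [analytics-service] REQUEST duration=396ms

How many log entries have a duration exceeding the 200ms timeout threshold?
5

To count timeouts:

1. Threshold: 200ms
2. Extract duration from each log entry
3. Count entries where duration > 200
4. Timeout count: 5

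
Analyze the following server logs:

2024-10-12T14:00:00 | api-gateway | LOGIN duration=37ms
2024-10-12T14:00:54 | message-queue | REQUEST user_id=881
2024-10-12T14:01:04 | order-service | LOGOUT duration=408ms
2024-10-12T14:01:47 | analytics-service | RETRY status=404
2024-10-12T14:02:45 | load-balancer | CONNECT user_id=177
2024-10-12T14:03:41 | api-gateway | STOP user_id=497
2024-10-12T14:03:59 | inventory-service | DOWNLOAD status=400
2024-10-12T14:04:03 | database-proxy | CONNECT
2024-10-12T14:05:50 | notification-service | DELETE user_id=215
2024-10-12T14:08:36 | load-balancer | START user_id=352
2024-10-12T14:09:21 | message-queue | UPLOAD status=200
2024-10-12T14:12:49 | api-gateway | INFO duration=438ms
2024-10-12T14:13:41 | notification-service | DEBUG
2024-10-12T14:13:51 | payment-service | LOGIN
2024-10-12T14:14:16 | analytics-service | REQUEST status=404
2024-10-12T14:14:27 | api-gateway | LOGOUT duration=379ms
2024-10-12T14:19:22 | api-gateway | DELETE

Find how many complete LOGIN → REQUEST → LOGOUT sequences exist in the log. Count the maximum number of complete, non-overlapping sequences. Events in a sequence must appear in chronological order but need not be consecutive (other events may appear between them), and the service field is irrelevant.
2

To count sequences:

1. Look for pattern: LOGIN → REQUEST → LOGOUT
2. Greedily scan the log in chronological order, matching each sequence element in turn (ignoring service)
3. Each time the full pattern completes, increment the count and restart matching from the next event
4. Complete non-overlapping sequences found: 2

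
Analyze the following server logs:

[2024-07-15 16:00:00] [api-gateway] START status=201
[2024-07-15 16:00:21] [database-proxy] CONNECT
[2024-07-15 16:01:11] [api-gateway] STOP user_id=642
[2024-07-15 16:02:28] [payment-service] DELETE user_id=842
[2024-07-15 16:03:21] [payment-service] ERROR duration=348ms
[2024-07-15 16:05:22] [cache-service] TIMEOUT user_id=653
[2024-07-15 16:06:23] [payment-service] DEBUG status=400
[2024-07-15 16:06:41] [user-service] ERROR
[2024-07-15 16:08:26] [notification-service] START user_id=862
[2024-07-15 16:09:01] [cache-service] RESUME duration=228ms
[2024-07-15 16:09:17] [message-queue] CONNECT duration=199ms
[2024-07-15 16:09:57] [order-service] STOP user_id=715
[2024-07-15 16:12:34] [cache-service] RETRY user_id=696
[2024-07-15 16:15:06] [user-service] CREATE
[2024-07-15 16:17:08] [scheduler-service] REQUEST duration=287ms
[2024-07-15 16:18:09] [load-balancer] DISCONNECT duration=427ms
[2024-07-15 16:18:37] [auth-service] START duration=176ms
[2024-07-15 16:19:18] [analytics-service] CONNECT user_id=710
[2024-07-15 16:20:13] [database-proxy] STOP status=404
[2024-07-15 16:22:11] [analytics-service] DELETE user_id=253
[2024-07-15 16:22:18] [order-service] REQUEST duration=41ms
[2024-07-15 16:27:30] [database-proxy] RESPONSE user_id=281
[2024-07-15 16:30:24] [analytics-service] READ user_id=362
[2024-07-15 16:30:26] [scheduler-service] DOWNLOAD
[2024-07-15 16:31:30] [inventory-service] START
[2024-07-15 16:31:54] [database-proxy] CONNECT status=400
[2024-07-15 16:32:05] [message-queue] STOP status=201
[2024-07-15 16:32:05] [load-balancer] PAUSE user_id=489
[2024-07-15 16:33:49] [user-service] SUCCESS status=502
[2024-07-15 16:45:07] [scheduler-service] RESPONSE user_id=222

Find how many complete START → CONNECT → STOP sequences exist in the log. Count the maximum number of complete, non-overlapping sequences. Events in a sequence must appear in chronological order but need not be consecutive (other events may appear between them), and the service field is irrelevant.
4

To count sequences:

1. Look for pattern: START → CONNECT → STOP
2. Greedily scan the log in chronological order, matching each sequence element in turn (ignoring service)
3. Each time the full pattern completes, increment the count and restart matching from the next event
4. Complete non-overlapping sequences found: 4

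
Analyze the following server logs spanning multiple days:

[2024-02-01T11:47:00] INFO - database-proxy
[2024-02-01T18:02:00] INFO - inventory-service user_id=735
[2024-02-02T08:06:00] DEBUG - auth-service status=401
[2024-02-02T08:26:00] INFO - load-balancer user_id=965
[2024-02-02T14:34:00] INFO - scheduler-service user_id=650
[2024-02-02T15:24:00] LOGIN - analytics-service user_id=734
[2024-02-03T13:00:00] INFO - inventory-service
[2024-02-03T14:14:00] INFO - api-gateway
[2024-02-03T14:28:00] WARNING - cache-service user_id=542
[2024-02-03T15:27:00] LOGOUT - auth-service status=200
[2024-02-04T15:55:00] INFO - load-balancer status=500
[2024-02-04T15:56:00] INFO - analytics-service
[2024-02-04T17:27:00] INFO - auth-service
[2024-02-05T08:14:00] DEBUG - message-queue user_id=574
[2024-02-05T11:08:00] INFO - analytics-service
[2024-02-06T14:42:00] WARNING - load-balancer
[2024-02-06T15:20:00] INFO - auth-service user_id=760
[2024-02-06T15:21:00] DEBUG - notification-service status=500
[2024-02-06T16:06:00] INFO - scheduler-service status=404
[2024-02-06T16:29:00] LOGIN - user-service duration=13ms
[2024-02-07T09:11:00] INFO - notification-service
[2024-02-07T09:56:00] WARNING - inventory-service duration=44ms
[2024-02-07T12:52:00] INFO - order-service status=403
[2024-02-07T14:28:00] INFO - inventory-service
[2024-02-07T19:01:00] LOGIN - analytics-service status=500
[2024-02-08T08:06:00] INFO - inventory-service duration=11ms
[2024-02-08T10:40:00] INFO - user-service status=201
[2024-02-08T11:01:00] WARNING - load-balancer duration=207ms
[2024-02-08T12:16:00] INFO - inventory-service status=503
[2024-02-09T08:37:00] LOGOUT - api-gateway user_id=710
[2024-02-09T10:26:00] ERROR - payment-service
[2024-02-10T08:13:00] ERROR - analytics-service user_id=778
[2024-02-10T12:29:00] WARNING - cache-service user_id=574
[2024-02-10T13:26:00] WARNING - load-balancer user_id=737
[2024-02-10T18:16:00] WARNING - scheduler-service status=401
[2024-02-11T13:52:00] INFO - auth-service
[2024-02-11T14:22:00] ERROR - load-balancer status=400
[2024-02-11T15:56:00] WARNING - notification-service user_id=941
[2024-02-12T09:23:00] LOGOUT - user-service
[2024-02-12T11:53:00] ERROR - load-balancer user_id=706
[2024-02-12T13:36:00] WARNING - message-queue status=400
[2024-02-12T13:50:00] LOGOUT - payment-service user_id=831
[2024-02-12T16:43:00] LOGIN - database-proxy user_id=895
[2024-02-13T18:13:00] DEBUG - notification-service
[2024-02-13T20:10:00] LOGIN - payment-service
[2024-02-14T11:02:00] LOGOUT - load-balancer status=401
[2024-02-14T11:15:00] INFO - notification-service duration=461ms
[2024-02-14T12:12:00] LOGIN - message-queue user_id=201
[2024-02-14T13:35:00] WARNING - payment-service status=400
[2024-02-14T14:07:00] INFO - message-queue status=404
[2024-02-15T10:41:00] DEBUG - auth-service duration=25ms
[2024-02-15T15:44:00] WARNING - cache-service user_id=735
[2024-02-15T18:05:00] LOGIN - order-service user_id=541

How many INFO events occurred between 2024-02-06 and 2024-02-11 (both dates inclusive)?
9

To filter by date range:

1. Date range: 2024-02-06 through 2024-02-11, both dates inclusive
2. Filter for INFO events whose date falls in this range
3. Count matching events: 9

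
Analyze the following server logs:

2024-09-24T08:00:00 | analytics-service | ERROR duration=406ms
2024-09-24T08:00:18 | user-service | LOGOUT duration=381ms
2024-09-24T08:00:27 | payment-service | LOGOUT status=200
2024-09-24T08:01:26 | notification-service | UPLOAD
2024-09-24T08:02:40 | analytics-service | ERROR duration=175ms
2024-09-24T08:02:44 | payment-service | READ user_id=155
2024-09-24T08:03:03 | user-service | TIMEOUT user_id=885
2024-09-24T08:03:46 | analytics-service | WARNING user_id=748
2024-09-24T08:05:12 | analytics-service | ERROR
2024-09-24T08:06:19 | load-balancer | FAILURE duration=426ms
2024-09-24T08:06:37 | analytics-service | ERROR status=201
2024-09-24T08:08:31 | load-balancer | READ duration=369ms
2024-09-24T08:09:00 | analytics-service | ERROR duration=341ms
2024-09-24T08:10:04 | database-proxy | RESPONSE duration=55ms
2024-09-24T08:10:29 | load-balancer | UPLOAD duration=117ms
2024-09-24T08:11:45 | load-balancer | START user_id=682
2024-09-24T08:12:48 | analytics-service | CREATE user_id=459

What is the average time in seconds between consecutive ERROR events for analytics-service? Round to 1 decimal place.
135.0

To calculate average interval:

1. Find all ERROR events for analytics-service in order
2. Calculate time gaps between consecutive events
3. Compute mean of gaps: 540 / 4 = 135.0 seconds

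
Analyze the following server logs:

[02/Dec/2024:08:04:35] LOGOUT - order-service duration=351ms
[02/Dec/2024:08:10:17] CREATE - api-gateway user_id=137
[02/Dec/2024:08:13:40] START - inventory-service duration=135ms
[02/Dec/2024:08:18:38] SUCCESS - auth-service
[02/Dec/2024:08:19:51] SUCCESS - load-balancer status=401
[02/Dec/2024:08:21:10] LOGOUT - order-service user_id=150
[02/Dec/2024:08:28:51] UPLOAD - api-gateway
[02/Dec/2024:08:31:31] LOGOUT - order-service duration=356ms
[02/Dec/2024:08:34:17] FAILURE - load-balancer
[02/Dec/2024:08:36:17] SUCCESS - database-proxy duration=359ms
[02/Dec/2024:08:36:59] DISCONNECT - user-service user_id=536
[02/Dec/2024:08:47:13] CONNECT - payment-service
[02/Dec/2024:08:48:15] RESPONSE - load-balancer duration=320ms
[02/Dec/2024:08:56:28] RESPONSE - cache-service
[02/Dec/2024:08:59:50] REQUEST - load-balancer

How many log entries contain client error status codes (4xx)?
1

To find matching entries:

1. Pattern to match: client error status codes (4xx)
2. Scan each log entry for the pattern
3. Count matches: 1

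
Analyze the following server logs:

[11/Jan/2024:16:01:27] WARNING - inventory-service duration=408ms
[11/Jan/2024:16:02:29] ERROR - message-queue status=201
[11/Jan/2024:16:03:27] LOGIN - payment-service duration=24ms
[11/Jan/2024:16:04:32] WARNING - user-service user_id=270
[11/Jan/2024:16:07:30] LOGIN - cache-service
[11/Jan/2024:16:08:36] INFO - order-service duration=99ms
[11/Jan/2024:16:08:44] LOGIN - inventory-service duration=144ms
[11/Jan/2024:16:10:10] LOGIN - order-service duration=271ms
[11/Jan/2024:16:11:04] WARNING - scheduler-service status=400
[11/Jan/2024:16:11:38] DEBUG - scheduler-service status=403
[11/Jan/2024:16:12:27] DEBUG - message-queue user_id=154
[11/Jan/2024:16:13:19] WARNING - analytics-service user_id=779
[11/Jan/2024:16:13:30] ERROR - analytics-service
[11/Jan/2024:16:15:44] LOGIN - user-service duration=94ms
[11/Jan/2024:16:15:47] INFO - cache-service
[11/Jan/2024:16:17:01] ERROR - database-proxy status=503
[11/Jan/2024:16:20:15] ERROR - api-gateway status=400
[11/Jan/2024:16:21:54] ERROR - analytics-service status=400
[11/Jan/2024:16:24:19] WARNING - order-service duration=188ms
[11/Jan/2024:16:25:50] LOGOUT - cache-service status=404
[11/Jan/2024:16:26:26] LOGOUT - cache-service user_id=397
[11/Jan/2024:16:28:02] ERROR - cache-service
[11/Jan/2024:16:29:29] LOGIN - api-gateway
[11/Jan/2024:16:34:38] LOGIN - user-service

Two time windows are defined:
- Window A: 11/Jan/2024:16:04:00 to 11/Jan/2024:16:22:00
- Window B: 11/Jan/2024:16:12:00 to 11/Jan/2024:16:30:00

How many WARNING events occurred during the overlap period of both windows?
1

To find overlap events:

1. Window A: 11/Jan/2024:16:04:00 to 11/Jan/2024:16:22:00
2. Window B: 11/Jan/2024:16:12:00 to 11/Jan/2024:16:30:00
3. Overlap period: 11/Jan/2024:16:12:00 to 11/Jan/2024:16:22:00
4. Count WARNING events in overlap: 1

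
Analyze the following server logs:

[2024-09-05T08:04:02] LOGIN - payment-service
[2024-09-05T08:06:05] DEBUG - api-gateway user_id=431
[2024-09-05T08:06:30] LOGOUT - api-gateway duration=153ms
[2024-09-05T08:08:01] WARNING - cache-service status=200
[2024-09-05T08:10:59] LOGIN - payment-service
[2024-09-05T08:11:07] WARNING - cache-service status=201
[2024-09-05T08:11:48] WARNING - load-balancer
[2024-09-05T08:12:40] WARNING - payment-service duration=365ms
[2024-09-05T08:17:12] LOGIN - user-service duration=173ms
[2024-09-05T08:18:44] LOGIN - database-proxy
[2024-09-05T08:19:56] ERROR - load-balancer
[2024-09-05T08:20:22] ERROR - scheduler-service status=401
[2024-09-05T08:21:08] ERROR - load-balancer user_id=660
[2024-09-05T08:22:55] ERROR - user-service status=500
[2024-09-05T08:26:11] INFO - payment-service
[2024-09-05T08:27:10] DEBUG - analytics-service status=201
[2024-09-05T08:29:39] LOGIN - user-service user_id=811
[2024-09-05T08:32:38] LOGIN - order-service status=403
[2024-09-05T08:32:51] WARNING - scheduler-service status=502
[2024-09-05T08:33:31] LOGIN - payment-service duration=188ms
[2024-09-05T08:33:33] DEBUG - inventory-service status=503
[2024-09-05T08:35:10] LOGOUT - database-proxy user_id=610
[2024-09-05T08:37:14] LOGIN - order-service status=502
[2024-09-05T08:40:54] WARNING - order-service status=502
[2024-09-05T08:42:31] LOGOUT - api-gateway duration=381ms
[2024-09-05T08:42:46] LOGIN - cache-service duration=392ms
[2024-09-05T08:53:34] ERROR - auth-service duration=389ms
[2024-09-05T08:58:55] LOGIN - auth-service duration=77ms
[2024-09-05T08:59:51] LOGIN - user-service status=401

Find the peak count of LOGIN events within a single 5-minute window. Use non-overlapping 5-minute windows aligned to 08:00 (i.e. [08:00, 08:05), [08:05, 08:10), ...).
2

To find the burst window:

1. Divide the log period into non-overlapping 5-minute windows starting at 08:00
2. Count LOGIN events in each window
3. Find the window with maximum count
4. Maximum events in a window: 2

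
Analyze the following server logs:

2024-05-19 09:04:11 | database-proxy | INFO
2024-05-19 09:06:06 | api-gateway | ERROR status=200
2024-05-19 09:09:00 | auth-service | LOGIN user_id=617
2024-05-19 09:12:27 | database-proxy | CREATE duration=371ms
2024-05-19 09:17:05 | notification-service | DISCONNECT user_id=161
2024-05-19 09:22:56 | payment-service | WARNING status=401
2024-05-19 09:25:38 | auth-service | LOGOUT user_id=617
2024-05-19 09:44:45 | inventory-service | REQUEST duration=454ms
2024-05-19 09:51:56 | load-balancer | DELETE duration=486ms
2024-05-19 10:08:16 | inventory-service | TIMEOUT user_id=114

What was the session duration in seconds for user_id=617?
998

To calculate session duration:

1. Find LOGIN event for user_id=617: 2024-05-19 09:09:00
2. Find LOGOUT event for user_id=617: 2024-05-19 09:25:38
3. Session duration: 2024-05-19 09:25:38 - 2024-05-19 09:09:00 = 998 seconds (16 minutes)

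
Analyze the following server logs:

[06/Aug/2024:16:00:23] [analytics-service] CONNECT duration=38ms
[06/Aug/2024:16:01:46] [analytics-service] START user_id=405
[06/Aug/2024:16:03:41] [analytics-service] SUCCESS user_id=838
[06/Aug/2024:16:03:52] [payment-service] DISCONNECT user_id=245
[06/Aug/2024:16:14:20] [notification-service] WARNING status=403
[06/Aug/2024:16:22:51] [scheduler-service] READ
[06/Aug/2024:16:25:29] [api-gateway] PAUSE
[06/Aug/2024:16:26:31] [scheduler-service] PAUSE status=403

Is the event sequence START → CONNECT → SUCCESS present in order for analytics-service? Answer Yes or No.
No

To verify sequence order:

1. Find all events in sequence START → CONNECT → SUCCESS for analytics-service
2. Extract their timestamps
3. Check if timestamps are in ascending order
4. Result: No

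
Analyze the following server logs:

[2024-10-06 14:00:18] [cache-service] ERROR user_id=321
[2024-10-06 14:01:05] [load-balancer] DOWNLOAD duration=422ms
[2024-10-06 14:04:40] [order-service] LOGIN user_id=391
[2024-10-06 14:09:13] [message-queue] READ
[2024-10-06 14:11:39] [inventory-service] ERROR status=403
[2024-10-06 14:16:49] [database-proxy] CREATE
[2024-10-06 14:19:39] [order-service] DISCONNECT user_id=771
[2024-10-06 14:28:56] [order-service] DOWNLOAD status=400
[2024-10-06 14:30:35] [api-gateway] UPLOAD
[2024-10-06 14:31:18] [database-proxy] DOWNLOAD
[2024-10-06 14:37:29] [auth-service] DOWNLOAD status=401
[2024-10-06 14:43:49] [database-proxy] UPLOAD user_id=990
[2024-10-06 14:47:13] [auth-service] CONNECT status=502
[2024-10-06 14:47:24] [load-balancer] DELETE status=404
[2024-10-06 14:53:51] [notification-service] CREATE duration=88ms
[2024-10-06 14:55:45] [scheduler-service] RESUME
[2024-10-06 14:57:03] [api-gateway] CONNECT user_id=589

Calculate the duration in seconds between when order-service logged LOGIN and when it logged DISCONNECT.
899

To find the time between events:

1. Locate the first LOGIN event for order-service: 2024-10-06 14:04:40
2. Locate the first DISCONNECT event for order-service: 2024-10-06 14:19:39
3. Calculate the difference: 2024-10-06 14:19:39 - 2024-10-06 14:04:40 = 899 seconds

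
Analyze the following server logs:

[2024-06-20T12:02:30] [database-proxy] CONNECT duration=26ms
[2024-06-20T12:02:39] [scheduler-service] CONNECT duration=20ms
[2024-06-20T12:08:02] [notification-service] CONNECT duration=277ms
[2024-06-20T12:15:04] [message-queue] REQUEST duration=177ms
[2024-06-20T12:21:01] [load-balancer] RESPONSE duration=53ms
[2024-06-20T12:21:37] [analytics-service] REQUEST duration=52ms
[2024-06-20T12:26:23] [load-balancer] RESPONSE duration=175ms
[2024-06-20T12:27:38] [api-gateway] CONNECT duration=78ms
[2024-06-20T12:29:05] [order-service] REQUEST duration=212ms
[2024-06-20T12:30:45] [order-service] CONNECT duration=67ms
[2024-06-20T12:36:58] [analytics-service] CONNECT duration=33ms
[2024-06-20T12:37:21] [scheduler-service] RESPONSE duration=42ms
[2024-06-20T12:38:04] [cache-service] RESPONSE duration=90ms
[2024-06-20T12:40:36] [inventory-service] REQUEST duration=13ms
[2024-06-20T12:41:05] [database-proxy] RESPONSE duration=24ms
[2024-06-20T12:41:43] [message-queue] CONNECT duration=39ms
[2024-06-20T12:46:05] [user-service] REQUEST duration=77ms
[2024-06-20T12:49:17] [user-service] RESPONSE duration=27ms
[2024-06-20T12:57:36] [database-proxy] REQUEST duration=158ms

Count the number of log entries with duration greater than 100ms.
5

To count timeouts:

1. Threshold: 100ms
2. Extract duration from each log entry
3. Count entries where duration > 100
4. Timeout count: 5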